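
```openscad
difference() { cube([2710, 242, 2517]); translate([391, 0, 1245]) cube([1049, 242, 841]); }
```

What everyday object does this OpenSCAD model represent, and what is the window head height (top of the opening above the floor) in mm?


A wall with a window opening. The window head height is 2086 mm.

A wall with a rectangular opening subtracted — a window. Sill at z = 1245, opening 841 mm tall, so the head is at 1245 + 841 = 2086 mm.


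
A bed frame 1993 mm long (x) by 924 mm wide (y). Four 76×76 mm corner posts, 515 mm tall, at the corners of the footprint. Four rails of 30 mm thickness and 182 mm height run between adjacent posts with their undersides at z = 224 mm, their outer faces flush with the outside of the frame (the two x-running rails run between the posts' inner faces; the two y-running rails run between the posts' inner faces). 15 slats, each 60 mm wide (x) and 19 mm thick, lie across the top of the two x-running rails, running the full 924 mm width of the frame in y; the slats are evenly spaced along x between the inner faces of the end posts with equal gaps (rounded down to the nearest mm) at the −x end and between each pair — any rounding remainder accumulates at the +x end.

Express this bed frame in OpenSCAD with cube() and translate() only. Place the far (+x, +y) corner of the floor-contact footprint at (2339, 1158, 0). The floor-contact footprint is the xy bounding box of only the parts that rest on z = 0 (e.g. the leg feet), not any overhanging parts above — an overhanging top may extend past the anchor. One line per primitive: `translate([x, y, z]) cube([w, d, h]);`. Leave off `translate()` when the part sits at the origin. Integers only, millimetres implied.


// slat z = rail_z + rail_h = 224 + 182 = 406
// slat gap = ⌊(1841 − 15·60) / 16⌋ = 58
translate([346, 234, 0]) cube([76, 76, 515]);
translate([346, 1082, 0]) cube([76, 76, 515]);
translate([2263, 234, 0]) cube([76, 76, 515]);
translate([2263, 1082, 0]) cube([76, 76, 515]);
translate([422, 234, 224]) cube([1841, 30, 182]);
translate([422, 1128, 224]) cube([1841, 30, 182]);
translate([346, 310, 224]) cube([30, 772, 182]);
translate([2309, 310, 224]) cube([30, 772, 182]);
translate([480, 234, 406]) cube([60, 924, 19]);
translate([598, 234, 406]) cube([60, 924, 19]);
translate([716, 234, 406]) cube([60, 924, 19]);
translate([834, 234, 406]) cube([60, 924, 19]);
translate([952, 234, 406]) cube([60, 924, 19]);
translate([1070, 234, 406]) cube([60, 924, 19]);
translate([1188, 234, 406]) cube([60, 924, 19]);
translate([1306, 234, 406]) cube([60, 924, 19]);
translate([1424, 234, 406]) cube([60, 924, 19]);
translate([1542, 234, 406]) cube([60, 924, 19]);
translate([1660, 234, 406]) cube([60, 924, 19]);
translate([1778, 234, 406]) cube([60, 924, 19]);
translate([1896, 234, 406]) cube([60, 924, 19]);
translate([2014, 234, 406]) cube([60, 924, 19]);
translate([2132, 234, 406]) cube([60, 924, 19]);


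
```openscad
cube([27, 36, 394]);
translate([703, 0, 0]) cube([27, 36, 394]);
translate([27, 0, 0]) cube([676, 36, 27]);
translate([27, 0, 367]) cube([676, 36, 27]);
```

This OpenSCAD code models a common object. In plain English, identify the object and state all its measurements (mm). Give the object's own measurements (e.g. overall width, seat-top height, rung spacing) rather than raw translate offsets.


A rectangular picture frame lying in the x–z plane (depth along y). The opening is 676 mm wide (x) by 340 mm tall (z), surrounded by a border 27 mm wide on all four sides. The frame is 36 mm deep and is made of two full-height vertical stiles with two horizontal rails fitted between them.


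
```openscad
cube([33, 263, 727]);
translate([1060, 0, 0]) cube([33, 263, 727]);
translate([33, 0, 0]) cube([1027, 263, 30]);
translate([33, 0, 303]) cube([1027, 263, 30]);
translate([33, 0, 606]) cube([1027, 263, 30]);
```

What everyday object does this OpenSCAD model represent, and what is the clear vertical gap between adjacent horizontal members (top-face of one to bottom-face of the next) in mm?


A bookshelf. The clear shelf gap is 273 mm.

Two tall side panels with 3 horizontal boards between them — a bookshelf. The first two shelf undersides are at z = 0 and z = 303; with shelf thickness 30, the clear gap is 303 − 0 − 30 = 273 mm.


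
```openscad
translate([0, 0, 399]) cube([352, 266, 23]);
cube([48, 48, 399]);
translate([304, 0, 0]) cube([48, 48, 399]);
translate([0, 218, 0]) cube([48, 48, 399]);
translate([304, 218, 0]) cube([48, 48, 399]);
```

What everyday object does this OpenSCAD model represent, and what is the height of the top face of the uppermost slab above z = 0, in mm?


A stool. The seat height is 422 mm.

A 352×266×23 slab at z = 399 on four corner posts — a stool. The seat top is 399 + 23 = 422 mm.


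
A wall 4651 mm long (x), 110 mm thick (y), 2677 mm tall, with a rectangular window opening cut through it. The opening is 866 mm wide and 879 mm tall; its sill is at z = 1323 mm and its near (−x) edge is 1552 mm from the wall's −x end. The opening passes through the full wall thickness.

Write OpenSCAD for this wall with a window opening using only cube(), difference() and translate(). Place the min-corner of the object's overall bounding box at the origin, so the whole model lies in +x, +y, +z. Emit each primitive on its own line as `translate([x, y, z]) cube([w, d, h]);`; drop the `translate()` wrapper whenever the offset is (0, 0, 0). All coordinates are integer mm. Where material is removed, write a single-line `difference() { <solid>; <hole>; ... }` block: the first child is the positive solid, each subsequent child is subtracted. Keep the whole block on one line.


difference() { cube([4651, 110, 2677]); translate([1552, 0, 1323]) cube([866, 110, 879]); }


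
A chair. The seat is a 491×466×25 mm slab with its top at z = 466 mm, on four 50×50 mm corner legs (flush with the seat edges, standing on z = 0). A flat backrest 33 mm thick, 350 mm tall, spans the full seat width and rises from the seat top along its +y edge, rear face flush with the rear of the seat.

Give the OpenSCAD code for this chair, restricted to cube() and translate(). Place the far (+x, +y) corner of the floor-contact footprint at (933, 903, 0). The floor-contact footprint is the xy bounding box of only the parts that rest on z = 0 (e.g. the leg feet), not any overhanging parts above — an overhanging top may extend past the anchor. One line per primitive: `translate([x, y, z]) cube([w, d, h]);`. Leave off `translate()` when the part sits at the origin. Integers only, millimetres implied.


translate([442, 437, 441]) cube([491, 466, 25]);
translate([442, 437, 0]) cube([50, 50, 441]);
translate([883, 437, 0]) cube([50, 50, 441]);
translate([442, 853, 0]) cube([50, 50, 441]);
translate([883, 853, 0]) cube([50, 50, 441]);
translate([442, 870, 466]) cube([491, 33, 350]);


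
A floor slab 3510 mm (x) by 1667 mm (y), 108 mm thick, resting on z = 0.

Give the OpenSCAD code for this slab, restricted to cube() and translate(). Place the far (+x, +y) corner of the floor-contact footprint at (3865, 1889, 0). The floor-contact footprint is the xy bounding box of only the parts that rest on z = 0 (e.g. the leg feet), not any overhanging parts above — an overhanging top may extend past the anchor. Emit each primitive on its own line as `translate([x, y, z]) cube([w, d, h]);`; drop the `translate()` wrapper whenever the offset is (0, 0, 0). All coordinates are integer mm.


translate([355, 222, 0]) cube([3510, 1667, 108]);


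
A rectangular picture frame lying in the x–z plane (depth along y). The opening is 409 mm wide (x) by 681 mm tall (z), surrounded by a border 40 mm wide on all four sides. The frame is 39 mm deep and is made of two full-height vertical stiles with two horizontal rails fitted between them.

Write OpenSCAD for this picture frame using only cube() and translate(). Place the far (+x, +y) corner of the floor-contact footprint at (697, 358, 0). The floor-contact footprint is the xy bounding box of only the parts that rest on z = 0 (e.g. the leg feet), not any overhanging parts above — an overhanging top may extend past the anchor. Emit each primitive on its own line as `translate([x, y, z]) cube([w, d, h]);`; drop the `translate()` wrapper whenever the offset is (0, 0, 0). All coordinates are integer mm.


translate([208, 319, 0]) cube([40, 39, 761]);
translate([657, 319, 0]) cube([40, 39, 761]);
translate([248, 319, 0]) cube([409, 39, 40]);
translate([248, 319, 721]) cube([409, 39, 40]);


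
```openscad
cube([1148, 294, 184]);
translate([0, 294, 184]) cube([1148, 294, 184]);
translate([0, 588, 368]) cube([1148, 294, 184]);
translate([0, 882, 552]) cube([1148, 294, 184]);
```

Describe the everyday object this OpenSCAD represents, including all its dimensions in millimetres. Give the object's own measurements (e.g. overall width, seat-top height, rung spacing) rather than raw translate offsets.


A straight staircase of 4 solid steps. Each step is 1148 mm wide (x), 294 mm deep (y, the going) and 184 mm tall (the rise). The first step rests on the floor; each subsequent step sits one going further in +y and one rise higher in +z, directly behind and above the previous step with no overlap.


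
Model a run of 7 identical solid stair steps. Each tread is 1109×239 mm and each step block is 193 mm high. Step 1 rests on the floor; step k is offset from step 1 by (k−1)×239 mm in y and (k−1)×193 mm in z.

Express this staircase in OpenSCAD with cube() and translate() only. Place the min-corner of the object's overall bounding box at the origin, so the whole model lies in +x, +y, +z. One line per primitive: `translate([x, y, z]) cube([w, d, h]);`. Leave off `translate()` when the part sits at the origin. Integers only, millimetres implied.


cube([1109, 239, 193]);
translate([0, 239, 193]) cube([1109, 239, 193]);
translate([0, 478, 386]) cube([1109, 239, 193]);
translate([0, 717, 579]) cube([1109, 239, 193]);
translate([0, 956, 772]) cube([1109, 239, 193]);
translate([0, 1195, 965]) cube([1109, 239, 193]);
translate([0, 1434, 1158]) cube([1109, 239, 193]);


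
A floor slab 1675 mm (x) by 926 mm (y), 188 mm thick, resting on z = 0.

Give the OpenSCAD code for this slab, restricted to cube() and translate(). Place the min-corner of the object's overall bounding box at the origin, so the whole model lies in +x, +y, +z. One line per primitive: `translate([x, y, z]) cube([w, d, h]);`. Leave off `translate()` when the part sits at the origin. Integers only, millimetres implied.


cube([1675, 926, 188]);


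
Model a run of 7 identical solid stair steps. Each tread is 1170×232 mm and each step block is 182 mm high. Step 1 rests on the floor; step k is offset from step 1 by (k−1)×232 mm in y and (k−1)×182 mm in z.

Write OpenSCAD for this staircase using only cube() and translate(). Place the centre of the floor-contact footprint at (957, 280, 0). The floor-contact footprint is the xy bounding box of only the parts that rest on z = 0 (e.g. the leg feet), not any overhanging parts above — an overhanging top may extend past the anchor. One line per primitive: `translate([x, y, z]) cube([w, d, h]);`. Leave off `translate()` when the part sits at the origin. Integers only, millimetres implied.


translate([372, 164, 0]) cube([1170, 232, 182]);
translate([372, 396, 182]) cube([1170, 232, 182]);
translate([372, 628, 364]) cube([1170, 232, 182]);
translate([372, 860, 546]) cube([1170, 232, 182]);
translate([372, 1092, 728]) cube([1170, 232, 182]);
translate([372, 1324, 910]) cube([1170, 232, 182]);
translate([372, 1556, 1092]) cube([1170, 232, 182]);


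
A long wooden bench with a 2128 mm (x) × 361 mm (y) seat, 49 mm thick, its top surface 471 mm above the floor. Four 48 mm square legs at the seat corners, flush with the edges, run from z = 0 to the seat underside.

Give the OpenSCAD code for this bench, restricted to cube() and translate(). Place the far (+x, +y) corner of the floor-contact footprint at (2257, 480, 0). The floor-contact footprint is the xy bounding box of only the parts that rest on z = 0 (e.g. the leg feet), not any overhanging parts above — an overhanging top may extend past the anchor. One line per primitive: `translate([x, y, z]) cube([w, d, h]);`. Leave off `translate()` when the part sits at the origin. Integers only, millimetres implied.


// leg_h = 471 − 49 = 422
translate([129, 119, 422]) cube([2128, 361, 49]);
translate([129, 119, 0]) cube([48, 48, 422]);
translate([129, 432, 0]) cube([48, 48, 422]);
translate([2209, 119, 0]) cube([48, 48, 422]);
translate([2209, 432, 0]) cube([48, 48, 422]);


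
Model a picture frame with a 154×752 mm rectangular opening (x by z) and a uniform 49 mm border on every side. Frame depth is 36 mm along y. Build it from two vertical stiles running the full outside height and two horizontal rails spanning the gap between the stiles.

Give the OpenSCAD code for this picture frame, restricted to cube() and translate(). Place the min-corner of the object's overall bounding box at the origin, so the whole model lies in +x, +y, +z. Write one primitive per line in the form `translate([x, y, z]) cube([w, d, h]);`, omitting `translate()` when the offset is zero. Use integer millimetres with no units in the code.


cube([49, 36, 850]);
translate([203, 0, 0]) cube([49, 36, 850]);
translate([49, 0, 0]) cube([154, 36, 49]);
translate([49, 0, 801]) cube([154, 36, 49]);


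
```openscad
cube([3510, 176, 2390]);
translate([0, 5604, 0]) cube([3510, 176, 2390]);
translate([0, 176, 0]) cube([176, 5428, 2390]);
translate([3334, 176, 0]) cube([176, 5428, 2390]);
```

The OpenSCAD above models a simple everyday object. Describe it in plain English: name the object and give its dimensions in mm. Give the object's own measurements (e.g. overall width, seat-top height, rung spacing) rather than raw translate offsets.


The wall frame of a small rectangular building: four walls, each 2390 mm tall and 176 mm thick, enclosing a footprint 3510 mm (x) by 5780 mm (y) outside-to-outside, with no floor or roof. The front and back walls (the −y and +y sides) span the full width; the two side walls fit between them.


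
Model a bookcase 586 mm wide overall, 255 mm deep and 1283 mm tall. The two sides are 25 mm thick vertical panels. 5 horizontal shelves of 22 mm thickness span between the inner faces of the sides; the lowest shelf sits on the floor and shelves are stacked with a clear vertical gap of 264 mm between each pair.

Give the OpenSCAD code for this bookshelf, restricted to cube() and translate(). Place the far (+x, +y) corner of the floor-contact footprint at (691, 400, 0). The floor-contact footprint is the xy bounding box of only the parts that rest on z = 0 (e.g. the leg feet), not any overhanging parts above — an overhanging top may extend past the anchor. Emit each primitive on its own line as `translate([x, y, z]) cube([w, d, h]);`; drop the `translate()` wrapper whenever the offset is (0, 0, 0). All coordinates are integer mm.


translate([105, 145, 0]) cube([25, 255, 1283]);
translate([666, 145, 0]) cube([25, 255, 1283]);
translate([130, 145, 0]) cube([536, 255, 22]);
translate([130, 145, 286]) cube([536, 255, 22]);
translate([130, 145, 572]) cube([536, 255, 22]);
translate([130, 145, 858]) cube([536, 255, 22]);
translate([130, 145, 1144]) cube([536, 255, 22]);


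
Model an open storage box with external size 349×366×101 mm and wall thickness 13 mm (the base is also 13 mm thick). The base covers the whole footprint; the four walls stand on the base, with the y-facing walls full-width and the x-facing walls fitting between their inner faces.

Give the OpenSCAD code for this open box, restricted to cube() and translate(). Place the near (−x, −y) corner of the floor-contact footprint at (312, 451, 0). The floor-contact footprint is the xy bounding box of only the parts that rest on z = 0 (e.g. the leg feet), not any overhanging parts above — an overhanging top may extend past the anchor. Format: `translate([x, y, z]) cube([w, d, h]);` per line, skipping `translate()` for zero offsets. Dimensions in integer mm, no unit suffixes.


translate([312, 451, 0]) cube([349, 366, 13]);
translate([312, 451, 13]) cube([349, 13, 88]);
translate([312, 804, 13]) cube([349, 13, 88]);
translate([312, 464, 13]) cube([13, 340, 88]);
translate([648, 464, 13]) cube([13, 340, 88]);


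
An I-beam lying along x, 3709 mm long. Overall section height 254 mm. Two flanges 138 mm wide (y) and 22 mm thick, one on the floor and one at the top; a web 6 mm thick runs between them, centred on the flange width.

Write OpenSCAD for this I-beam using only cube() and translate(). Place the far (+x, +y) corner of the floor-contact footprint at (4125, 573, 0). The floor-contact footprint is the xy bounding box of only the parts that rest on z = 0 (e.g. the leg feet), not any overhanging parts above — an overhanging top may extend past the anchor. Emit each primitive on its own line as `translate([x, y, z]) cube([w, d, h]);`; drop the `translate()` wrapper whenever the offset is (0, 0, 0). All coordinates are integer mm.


translate([416, 435, 0]) cube([3709, 138, 22]);
translate([416, 501, 22]) cube([3709, 6, 210]);
translate([416, 435, 232]) cube([3709, 138, 22]);


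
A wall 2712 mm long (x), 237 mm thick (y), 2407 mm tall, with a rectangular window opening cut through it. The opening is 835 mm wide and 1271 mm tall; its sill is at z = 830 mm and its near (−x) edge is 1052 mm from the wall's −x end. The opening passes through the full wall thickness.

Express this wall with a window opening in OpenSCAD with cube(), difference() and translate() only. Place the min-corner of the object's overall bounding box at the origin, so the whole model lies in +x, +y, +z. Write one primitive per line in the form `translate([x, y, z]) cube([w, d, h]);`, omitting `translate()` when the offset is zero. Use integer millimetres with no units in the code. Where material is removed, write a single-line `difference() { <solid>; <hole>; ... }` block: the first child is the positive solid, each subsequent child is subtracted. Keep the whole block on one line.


difference() { cube([2712, 237, 2407]); translate([1052, 0, 830]) cube([835, 237, 1271]); }


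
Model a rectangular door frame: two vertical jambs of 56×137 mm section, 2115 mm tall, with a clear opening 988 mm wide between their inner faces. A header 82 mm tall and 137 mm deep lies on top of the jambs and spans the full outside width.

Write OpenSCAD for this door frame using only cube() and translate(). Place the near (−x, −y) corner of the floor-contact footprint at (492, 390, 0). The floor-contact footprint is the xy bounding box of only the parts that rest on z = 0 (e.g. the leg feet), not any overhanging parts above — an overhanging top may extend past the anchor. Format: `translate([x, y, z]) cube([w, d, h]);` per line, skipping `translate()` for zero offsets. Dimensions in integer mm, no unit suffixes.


translate([492, 390, 0]) cube([56, 137, 2115]);
translate([1536, 390, 0]) cube([56, 137, 2115]);
translate([492, 390, 2115]) cube([1100, 137, 82]);


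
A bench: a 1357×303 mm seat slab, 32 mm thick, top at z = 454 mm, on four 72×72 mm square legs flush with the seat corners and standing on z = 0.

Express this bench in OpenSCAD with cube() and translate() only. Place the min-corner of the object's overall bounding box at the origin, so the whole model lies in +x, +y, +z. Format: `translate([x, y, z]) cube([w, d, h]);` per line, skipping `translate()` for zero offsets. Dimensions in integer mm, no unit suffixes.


translate([0, 0, 422]) cube([1357, 303, 32]);
cube([72, 72, 422]);
translate([0, 231, 0]) cube([72, 72, 422]);
translate([1285, 0, 0]) cube([72, 72, 422]);
translate([1285, 231, 0]) cube([72, 72, 422]);


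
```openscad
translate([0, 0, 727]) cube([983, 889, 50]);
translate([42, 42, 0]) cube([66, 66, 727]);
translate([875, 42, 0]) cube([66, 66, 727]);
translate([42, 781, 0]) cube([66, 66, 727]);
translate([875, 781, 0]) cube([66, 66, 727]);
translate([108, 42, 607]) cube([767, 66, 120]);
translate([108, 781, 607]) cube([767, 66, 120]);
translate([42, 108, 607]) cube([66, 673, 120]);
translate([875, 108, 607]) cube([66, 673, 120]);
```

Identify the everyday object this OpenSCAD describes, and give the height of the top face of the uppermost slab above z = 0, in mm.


A table. The table height is 777 mm.

A 983×889×50 slab sits at z = 727 on four 66 mm square posts — a table. The top surface is at 727 + 50 = 777 mm.


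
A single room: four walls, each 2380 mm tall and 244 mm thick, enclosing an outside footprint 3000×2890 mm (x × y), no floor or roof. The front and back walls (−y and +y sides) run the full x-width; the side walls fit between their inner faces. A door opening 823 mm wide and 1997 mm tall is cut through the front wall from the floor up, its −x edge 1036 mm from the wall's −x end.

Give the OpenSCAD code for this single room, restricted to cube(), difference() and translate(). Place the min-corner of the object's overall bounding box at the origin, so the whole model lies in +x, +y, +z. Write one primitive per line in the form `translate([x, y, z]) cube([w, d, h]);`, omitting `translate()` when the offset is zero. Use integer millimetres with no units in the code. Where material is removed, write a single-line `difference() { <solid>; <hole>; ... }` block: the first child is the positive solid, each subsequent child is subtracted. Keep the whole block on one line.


difference() { cube([3000, 244, 2380]); translate([1036, 0, 0]) cube([823, 244, 1997]); }
translate([0, 2646, 0]) cube([3000, 244, 2380]);
translate([0, 244, 0]) cube([244, 2402, 2380]);
translate([2756, 244, 0]) cube([244, 2402, 2380]);


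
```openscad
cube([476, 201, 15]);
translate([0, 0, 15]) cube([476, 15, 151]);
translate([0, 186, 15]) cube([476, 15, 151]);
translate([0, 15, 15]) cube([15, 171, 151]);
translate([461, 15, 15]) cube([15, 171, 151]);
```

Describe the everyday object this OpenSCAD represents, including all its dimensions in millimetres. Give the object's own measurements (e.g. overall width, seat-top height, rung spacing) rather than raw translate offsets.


An open-topped rectangular box: outside dimensions 476×201×166 mm, with a uniform wall and base thickness of 15 mm. The base is a full 476×201 slab on the floor; four walls sit on top of the base. The front and back walls (the −y and +y sides) span the full width; the two side walls fit between them.


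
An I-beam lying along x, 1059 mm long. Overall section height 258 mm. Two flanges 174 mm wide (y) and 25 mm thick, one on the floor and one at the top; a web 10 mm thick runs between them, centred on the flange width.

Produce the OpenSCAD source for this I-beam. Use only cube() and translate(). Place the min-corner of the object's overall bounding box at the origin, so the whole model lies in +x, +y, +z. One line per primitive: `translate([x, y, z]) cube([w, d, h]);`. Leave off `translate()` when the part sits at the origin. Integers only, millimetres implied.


cube([1059, 174, 25]);
translate([0, 82, 25]) cube([1059, 10, 208]);
translate([0, 0, 233]) cube([1059, 174, 25]);


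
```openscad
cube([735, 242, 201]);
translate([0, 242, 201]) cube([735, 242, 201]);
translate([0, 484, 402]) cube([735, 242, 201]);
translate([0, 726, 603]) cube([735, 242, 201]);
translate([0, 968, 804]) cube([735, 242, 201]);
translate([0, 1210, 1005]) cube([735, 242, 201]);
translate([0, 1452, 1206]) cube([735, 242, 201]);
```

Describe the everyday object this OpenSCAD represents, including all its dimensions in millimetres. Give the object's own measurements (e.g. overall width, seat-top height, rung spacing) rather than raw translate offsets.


A straight staircase of 7 solid steps. Each step is 735 mm wide (x), 242 mm deep (y, the going) and 201 mm tall (the rise). The first step rests on the floor; each subsequent step sits one going further in +y and one rise higher in +z, directly behind and above the previous step with no overlap.


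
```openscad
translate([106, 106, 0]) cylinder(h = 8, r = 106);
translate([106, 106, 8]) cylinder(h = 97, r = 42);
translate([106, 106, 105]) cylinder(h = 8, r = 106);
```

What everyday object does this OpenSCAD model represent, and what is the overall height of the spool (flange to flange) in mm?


A spool. The overall height is 113 mm.

Three coaxial cylinders, large–small–large — a spool. Two 8 mm flanges and a 97 mm core give 8 + 97 + 8 = 113 mm.


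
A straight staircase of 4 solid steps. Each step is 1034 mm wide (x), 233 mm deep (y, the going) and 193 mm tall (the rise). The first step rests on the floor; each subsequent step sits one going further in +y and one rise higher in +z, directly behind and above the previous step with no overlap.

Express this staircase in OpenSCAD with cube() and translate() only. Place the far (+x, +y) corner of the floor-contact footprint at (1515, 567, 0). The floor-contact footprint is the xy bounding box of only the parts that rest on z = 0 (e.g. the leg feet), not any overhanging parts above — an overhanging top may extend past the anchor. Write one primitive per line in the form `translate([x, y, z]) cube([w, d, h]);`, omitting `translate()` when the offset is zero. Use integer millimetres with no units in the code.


translate([481, 334, 0]) cube([1034, 233, 193]);
translate([481, 567, 193]) cube([1034, 233, 193]);
translate([481, 800, 386]) cube([1034, 233, 193]);
translate([481, 1033, 579]) cube([1034, 233, 193]);


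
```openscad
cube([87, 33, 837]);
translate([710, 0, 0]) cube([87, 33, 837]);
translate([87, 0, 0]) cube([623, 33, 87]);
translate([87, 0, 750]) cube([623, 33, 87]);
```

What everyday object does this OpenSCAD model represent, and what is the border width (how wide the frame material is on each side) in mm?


A picture frame. The border width is 87 mm.

Four thin pieces enclosing a rectangular opening — a picture frame. The two full-height stiles are 837 mm tall; the top rail sits at z = 750 and is 87 mm tall, so the border above the opening is 837 − 750 = 87 mm, matching the stile x-width.


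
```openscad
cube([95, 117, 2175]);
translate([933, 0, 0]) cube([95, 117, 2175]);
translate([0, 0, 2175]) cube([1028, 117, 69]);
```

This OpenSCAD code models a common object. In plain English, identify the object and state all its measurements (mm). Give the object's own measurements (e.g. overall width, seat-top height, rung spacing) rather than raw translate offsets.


A door frame. The clear opening is 838 mm wide and 2175 mm high. Two 95 mm wide jambs, 117 mm deep, stand either side of the opening from the floor to the top of the opening. A 69 mm thick head sits across the top of both jambs, spanning the full outside width of the frame.


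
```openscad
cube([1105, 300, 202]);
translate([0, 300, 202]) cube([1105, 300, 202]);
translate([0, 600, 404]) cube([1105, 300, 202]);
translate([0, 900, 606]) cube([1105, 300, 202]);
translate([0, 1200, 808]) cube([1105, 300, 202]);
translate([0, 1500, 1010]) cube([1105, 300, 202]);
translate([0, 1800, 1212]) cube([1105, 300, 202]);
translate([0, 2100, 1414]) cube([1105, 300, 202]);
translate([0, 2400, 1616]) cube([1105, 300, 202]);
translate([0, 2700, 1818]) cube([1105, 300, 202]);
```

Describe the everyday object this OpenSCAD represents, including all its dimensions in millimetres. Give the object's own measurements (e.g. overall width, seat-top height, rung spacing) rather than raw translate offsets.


A straight staircase of 10 solid steps. Each step is 1105 mm wide (x), 300 mm deep (y, the going) and 202 mm tall (the rise). The first step rests on the floor; each subsequent step sits one going further in +y and one rise higher in +z, directly behind and above the previous step with no overlap.


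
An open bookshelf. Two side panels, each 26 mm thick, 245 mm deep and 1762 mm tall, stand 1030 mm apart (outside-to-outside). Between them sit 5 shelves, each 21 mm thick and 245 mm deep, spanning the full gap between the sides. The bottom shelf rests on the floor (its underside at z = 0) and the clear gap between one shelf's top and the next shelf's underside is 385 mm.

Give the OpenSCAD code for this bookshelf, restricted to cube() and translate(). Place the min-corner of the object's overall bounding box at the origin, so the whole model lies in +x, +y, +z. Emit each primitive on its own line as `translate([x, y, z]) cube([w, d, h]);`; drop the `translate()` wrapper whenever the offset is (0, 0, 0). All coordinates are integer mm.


cube([26, 245, 1762]);
translate([1004, 0, 0]) cube([26, 245, 1762]);
translate([26, 0, 0]) cube([978, 245, 21]);
translate([26, 0, 406]) cube([978, 245, 21]);
translate([26, 0, 812]) cube([978, 245, 21]);
translate([26, 0, 1218]) cube([978, 245, 21]);
translate([26, 0, 1624]) cube([978, 245, 21]);


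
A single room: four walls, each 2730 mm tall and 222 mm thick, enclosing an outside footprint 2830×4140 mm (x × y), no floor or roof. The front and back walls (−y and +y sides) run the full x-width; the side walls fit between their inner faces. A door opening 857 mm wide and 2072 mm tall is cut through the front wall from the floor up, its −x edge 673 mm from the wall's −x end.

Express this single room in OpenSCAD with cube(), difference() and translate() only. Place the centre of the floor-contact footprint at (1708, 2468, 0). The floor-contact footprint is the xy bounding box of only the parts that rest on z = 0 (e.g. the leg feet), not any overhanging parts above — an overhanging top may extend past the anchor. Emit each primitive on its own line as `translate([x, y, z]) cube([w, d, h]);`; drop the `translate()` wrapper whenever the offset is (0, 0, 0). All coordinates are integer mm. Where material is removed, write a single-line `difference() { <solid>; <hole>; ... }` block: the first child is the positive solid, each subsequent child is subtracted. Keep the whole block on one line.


difference() { translate([293, 398, 0]) cube([2830, 222, 2730]); translate([966, 398, 0]) cube([857, 222, 2072]); }
translate([293, 4316, 0]) cube([2830, 222, 2730]);
translate([293, 620, 0]) cube([222, 3696, 2730]);
translate([2901, 620, 0]) cube([222, 3696, 2730]);


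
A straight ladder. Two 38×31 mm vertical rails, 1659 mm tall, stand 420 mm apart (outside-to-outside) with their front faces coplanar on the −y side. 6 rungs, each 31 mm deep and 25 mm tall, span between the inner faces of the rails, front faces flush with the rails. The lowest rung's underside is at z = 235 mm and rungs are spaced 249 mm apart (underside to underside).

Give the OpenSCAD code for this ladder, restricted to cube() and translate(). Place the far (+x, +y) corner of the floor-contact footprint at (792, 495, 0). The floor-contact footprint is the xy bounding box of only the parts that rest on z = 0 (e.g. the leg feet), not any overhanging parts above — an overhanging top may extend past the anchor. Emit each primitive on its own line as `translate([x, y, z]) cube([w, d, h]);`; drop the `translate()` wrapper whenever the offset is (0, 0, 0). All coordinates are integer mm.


translate([372, 464, 0]) cube([38, 31, 1659]);
translate([754, 464, 0]) cube([38, 31, 1659]);
translate([410, 464, 235]) cube([344, 31, 25]);
translate([410, 464, 484]) cube([344, 31, 25]);
translate([410, 464, 733]) cube([344, 31, 25]);
translate([410, 464, 982]) cube([344, 31, 25]);
translate([410, 464, 1231]) cube([344, 31, 25]);
translate([410, 464, 1480]) cube([344, 31, 25]);


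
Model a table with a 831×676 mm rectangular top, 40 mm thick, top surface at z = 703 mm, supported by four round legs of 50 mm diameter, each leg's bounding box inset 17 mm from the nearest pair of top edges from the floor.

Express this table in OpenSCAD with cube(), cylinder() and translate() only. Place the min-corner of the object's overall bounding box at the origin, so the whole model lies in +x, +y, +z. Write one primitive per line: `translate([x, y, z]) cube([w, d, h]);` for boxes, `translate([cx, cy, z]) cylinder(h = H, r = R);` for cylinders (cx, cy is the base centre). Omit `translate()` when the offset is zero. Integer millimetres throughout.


// leg_h = 703 - 40 = 663
translate([0, 0, 663]) cube([831, 676, 40]);
translate([42, 42, 0]) cylinder(h = 663, r = 25);
translate([789, 42, 0]) cylinder(h = 663, r = 25);
translate([42, 634, 0]) cylinder(h = 663, r = 25);
translate([789, 634, 0]) cylinder(h = 663, r = 25);


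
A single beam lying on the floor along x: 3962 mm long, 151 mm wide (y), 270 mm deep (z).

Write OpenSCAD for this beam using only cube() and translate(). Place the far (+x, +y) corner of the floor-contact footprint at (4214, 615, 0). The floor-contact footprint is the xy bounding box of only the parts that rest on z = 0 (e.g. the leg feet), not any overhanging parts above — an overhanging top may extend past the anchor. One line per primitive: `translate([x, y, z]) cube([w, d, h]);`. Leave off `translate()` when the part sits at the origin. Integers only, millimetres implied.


translate([252, 464, 0]) cube([3962, 151, 270]);


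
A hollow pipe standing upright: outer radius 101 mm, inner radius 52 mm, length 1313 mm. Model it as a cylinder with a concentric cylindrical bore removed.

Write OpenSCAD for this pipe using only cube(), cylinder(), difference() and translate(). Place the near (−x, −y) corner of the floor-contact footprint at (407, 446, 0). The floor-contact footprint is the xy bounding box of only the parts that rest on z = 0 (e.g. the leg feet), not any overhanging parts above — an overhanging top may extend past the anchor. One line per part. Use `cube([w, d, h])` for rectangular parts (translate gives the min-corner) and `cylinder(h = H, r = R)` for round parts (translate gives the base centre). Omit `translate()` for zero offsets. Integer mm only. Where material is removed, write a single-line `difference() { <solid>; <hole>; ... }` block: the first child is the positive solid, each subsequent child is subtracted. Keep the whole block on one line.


difference() { translate([508, 547, 0]) cylinder(h = 1313, r = 101); translate([508, 547, 0]) cylinder(h = 1313, r = 52); }


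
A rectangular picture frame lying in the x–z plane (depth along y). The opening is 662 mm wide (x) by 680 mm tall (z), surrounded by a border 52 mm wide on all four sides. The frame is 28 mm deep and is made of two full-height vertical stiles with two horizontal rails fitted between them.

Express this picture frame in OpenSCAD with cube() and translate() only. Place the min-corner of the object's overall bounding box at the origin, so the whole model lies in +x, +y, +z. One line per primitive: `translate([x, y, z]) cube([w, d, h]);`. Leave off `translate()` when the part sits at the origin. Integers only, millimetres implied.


cube([52, 28, 784]);
translate([714, 0, 0]) cube([52, 28, 784]);
translate([52, 0, 0]) cube([662, 28, 52]);
translate([52, 0, 732]) cube([662, 28, 52]);


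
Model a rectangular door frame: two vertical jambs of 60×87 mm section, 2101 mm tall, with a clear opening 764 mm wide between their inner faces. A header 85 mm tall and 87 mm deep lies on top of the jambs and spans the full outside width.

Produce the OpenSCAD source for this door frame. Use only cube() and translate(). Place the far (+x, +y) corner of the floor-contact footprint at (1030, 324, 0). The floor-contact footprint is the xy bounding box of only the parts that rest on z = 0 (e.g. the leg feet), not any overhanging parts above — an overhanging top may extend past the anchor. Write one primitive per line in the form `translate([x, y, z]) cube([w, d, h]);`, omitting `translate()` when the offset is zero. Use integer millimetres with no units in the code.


translate([146, 237, 0]) cube([60, 87, 2101]);
translate([970, 237, 0]) cube([60, 87, 2101]);
translate([146, 237, 2101]) cube([884, 87, 85]);


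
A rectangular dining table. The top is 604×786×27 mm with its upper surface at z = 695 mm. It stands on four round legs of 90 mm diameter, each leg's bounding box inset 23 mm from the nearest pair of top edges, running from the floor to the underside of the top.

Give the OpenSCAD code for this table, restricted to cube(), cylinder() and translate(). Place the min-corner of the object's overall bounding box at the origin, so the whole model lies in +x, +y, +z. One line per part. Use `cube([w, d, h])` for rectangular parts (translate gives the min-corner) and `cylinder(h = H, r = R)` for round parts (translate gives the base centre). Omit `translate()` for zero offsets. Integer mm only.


translate([0, 0, 668]) cube([604, 786, 27]);
translate([68, 68, 0]) cylinder(h = 668, r = 45);
translate([536, 68, 0]) cylinder(h = 668, r = 45);
translate([68, 718, 0]) cylinder(h = 668, r = 45);
translate([536, 718, 0]) cylinder(h = 668, r = 45);


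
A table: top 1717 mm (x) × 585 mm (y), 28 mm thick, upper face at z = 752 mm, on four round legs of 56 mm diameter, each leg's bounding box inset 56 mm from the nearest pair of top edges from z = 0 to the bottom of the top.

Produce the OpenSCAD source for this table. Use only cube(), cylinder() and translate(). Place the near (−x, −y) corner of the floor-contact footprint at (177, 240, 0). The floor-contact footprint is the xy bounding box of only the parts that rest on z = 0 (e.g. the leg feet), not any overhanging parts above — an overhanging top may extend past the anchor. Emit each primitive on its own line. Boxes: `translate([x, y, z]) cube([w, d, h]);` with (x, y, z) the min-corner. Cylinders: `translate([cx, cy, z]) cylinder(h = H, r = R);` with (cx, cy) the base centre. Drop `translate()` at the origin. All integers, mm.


// leg_h = 752 - 28 = 724
translate([121, 184, 724]) cube([1717, 585, 28]);
translate([205, 268, 0]) cylinder(h = 724, r = 28);
translate([1754, 268, 0]) cylinder(h = 724, r = 28);
translate([205, 685, 0]) cylinder(h = 724, r = 28);
translate([1754, 685, 0]) cylinder(h = 724, r = 28);


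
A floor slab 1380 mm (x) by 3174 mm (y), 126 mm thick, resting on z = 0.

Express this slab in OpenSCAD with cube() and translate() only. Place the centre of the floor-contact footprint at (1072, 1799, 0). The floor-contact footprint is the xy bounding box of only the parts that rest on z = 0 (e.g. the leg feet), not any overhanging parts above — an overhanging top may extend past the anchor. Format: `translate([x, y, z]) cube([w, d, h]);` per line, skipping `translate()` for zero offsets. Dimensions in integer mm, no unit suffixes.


translate([382, 212, 0]) cube([1380, 3174, 126]);


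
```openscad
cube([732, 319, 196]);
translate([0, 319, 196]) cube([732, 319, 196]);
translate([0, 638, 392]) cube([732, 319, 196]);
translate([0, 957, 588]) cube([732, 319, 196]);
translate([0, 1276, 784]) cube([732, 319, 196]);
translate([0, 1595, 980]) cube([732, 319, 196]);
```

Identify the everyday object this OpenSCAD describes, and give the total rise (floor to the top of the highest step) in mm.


A staircase. The total rise is 1176 mm.

6 identical blocks, each offset up and back from the previous — a staircase. Each step is 196 mm tall and there are 6 of them, so the total rise is 6 × 196 = 1176 mm.


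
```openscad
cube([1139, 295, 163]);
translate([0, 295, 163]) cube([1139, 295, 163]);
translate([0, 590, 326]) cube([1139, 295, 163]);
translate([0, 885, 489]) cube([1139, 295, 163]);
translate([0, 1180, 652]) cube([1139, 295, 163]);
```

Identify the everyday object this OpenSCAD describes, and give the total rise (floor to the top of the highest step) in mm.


A staircase. The total rise is 815 mm.

5 identical blocks, each offset up and back from the previous — a staircase. Each step is 163 mm tall and there are 5 of them, so the total rise is 5 × 163 = 815 mm.


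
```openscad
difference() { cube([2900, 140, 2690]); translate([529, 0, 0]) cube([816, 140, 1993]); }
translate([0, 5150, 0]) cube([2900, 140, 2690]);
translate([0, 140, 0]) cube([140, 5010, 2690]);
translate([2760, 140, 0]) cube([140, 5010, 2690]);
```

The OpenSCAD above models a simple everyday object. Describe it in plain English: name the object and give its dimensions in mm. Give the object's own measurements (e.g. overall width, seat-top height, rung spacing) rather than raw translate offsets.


A single room: four walls, each 2690 mm tall and 140 mm thick, enclosing an outside footprint 2900×5290 mm (x × y), no floor or roof. The front and back walls (−y and +y sides) run the full x-width; the side walls fit between their inner faces. A door opening 816 mm wide and 1993 mm tall is cut through the front wall from the floor up, its −x edge 529 mm from the wall's −x end.
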